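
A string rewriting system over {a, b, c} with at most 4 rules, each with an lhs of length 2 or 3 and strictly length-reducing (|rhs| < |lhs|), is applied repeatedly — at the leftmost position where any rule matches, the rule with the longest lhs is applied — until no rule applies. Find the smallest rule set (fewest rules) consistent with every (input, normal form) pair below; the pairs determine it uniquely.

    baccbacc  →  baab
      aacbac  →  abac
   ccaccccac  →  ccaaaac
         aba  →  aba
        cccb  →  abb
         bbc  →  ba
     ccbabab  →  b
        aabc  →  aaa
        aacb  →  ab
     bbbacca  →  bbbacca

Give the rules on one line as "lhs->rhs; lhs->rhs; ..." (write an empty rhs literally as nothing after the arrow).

  | baccbacc => baccc => baab
  | aacbac => abac
  | ccaccccac => ccaabcac => ccaaaac
  | aba

acb->b; bc->a; cba->; ccc->ab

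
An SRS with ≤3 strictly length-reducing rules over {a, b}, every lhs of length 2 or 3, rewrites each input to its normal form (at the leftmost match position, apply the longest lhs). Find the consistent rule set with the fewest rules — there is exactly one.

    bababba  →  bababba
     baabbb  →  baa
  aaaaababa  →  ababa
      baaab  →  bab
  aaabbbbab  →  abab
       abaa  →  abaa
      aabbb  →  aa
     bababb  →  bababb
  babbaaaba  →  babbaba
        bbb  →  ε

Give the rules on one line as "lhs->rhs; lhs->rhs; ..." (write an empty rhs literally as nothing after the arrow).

  | bababba
  | baabbb => baa
  | aaaaababa => aaababa => ababa
  | baaab => bab

aaa->a; bbb->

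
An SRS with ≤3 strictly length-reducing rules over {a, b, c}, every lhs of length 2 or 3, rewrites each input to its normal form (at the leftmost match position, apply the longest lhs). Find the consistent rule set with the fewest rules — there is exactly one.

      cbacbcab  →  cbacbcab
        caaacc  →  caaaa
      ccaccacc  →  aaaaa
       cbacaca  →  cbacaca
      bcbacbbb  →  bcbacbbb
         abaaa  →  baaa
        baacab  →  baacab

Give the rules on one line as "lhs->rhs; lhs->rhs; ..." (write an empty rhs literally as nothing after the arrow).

aba->ba; cc->a

  | cbacbcab
  | caaacc => caaaa
  | ccaccacc => aaccacc => aaaacc => aaaaa
  | cbacaca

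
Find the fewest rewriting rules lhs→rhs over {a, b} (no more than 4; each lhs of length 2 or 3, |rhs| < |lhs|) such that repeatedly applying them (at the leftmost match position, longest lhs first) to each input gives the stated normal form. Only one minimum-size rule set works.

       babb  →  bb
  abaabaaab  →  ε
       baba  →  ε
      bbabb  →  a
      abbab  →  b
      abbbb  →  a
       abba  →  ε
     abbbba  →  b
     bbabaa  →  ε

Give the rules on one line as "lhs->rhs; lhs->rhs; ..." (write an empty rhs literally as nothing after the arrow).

aa->b; ab->; ba->; bbb->a

  | babb => bb
  | abaabaaab => aabaaab => bbaaab => baab => ab => ε
  | baba => ba => ε
  | bbabb => bbb => a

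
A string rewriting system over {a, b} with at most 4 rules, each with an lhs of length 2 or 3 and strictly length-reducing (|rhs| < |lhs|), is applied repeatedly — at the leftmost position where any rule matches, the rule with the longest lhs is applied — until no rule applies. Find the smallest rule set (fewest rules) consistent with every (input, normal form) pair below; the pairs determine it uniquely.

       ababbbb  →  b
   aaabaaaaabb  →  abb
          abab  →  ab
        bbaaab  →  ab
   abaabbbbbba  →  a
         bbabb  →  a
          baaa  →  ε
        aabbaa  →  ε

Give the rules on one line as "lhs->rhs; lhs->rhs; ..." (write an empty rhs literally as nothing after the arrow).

aa->; ba->; bbb->a

  | ababbbb => abbbb => aab => b
  | aaabaaaaabb => abaaaaabb => aaaaabb => aaabb => abb
  | abab => ab
  | bbaaab => baab => ab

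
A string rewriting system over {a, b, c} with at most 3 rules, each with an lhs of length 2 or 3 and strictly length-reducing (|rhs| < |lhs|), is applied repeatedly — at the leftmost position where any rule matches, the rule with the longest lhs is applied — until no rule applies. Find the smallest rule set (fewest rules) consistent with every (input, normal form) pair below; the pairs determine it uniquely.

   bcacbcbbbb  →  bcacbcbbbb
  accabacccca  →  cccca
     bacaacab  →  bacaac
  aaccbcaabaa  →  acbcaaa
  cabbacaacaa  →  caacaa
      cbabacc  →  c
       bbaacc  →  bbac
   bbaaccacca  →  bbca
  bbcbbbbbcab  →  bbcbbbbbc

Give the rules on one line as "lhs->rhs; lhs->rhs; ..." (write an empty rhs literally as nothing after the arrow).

ab->; acc->c; cba->ac

  | bcacbcbbbb
  | accabacccca => cabacccca => cacccca => cccca
  | bacaacab => bacaac
  | aaccbcaabaa => acbcaabaa => acbcaaa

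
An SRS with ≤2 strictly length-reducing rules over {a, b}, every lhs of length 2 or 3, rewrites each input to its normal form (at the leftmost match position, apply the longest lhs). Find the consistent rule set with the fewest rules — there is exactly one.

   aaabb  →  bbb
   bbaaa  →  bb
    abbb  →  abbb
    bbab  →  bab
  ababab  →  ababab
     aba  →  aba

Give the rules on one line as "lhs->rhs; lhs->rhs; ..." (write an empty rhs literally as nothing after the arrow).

  | aaabb => bbb
  | bbaaa => baaa => bb
  | abbb
  | bbab => bab

aaa->b; bba->ba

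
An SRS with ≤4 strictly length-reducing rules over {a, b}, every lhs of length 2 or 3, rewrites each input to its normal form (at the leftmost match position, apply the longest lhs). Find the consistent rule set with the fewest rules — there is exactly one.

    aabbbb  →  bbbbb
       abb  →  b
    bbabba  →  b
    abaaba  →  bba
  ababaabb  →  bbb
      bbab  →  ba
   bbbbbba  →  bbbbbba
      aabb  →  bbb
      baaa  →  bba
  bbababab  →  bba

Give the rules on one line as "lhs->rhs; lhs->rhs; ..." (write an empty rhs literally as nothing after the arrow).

aa->b; ab->; bab->a

  | aabbbb => bbbbb
  | abb => b
  | bbabba => baba => aa => b
  | abaaba => aaba => bba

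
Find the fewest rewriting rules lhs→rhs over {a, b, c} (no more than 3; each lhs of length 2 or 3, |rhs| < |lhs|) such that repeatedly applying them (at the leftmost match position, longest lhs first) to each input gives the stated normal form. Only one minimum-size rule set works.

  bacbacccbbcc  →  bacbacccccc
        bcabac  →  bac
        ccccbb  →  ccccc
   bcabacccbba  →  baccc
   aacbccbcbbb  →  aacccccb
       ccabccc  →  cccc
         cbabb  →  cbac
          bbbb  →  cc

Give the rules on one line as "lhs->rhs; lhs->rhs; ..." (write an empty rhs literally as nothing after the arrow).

bb->c; bc->c; ca->

  | bacbacccbbcc => bacbacccccc
  | bcabac => cabac => bac
  | ccccbb => ccccc
  | bcabacccbba => cabacccbba => bacccbba => bacccca => baccc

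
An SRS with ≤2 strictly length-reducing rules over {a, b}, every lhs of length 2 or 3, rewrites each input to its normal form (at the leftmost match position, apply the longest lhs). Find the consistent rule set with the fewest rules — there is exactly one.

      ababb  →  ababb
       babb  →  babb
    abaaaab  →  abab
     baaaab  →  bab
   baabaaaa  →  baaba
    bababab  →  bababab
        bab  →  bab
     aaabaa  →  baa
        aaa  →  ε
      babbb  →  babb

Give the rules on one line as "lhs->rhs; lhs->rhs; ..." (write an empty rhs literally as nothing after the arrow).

aaa->; bbb->bb

  | ababb
  | babb
  | abaaaab => abab
  | baaaab => bab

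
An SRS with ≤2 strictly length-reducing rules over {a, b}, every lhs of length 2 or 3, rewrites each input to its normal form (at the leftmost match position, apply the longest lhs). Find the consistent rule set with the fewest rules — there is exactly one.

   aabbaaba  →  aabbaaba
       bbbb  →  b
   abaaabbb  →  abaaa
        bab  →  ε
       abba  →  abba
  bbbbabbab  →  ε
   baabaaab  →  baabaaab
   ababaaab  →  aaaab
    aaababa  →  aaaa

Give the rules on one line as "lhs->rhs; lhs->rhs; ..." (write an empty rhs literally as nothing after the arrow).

  | aabbaaba
  | bbbb => b
  | abaaabbb => abaaa
  | bab => ε

bab->; bbb->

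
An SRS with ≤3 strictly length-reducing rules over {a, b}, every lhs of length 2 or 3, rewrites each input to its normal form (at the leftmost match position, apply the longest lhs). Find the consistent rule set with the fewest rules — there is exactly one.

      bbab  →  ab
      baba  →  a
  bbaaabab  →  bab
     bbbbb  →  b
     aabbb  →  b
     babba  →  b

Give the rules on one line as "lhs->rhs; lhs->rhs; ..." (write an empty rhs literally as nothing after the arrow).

  | bbab => ab
  | baba => bba => a
  | bbaaabab => aaabab => abab => bab
  | bbbbb => bbb => b

aa->; aba->ba; bb->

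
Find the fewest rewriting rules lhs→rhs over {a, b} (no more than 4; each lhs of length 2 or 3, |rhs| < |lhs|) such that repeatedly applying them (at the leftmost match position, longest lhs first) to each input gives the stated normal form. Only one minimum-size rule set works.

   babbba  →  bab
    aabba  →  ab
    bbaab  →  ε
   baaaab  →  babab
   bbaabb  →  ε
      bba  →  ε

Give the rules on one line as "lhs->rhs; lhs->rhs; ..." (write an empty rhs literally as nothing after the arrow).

  | babbba => baaba => baaa => bab
  | aabba => aaba => aaa => ab
  | bbaab => aaab => abb => aa => ε
  | baaaab => babab

aa->; aaa->ab; aab->aa; bb->a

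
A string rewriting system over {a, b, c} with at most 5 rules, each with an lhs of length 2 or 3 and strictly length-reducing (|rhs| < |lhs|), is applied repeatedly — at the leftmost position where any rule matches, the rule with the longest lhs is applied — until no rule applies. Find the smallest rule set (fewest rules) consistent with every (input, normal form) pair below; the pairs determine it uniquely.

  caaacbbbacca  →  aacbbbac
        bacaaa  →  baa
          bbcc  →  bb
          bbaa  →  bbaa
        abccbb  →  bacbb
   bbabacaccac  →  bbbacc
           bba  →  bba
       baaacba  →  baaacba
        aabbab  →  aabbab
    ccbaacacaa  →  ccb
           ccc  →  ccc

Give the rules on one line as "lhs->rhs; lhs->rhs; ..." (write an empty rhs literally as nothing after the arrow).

abc->ba; aca->c; bc->b; ca->

  | caaacbbbacca => aacbbbacca => aacbbbac
  | bacaaa => bcaa => baa
  | bbcc => bbc => bb
  | bbaa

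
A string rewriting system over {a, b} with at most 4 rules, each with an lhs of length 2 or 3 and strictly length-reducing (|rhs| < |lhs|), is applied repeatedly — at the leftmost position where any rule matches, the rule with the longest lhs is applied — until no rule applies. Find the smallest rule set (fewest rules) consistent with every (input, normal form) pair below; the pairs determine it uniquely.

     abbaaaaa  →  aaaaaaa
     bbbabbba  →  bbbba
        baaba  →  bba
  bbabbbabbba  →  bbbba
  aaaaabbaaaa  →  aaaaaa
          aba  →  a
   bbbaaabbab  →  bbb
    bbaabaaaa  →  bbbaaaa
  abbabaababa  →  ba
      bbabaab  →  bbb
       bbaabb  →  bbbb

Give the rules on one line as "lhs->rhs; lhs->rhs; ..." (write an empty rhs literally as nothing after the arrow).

  | abbaaaaa => aaaaaaa
  | bbbabbba => bbbaaba => bbbba
  | baaba => bba
  | bbabbbabbba => bbaababbba => bbbabbba => bbbaaba => bbbba

aab->b; ab->; abb->aa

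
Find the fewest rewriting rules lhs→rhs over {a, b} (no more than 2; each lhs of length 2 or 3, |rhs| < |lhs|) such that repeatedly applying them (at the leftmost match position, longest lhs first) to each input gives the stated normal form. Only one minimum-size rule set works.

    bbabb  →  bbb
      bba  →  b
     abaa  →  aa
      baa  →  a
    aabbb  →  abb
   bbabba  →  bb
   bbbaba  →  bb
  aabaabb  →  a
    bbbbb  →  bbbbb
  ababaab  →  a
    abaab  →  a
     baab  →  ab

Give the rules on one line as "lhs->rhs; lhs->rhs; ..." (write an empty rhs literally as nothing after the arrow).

aab->a; ba->

  | bbabb => bbb
  | bba => b
  | abaa => aa
  | baa => a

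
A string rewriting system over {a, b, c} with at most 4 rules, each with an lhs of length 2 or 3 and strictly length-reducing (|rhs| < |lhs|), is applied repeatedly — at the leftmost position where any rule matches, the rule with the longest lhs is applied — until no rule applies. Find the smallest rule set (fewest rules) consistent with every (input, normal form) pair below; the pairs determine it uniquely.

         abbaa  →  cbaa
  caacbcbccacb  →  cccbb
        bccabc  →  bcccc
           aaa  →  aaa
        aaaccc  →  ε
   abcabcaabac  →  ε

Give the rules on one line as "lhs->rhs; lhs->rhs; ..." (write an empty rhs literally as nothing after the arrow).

ab->c; ac->; cac->ac

  | abbaa => cbaa
  | caacbcbccacb => cabcbccacb => cccbccacb => cccbcacb => cccbacb => cccbb
  | bccabc => bcccc
  | aaa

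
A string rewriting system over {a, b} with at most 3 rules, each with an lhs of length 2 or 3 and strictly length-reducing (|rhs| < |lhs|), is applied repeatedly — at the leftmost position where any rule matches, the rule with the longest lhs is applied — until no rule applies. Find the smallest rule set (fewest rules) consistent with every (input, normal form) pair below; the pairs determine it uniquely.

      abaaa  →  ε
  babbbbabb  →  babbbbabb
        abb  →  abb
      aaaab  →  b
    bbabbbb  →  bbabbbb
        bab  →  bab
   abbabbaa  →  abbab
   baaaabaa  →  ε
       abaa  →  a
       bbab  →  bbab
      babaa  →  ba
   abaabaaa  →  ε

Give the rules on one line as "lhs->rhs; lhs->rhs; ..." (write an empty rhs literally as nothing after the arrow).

  | abaaa => aa => ε
  | babbbbabb
  | abb
  | aaaab => aab => b

aa->; baa->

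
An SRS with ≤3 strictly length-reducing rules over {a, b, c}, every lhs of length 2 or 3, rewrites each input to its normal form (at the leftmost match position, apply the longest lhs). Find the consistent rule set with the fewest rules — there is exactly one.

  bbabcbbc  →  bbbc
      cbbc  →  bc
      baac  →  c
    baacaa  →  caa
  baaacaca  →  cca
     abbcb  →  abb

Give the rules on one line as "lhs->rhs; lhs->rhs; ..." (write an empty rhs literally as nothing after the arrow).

  | bbabcbbc => bbcbbc => bbbc
  | cbbc => bc
  | baac => ac => c
  | baacaa => acaa => caa

ac->c; ba->; cb->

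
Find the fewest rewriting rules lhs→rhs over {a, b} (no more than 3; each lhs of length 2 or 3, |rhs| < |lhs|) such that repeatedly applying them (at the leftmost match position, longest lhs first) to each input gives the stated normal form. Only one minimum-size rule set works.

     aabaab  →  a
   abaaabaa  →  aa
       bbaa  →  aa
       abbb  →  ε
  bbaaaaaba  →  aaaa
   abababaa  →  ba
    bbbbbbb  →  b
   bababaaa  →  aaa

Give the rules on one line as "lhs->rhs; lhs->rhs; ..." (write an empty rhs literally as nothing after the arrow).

  | aabaab => aab => a
  | abaaabaa => aabaa => aa
  | bbaa => aa
  | abbb => bb => ε

ab->; aba->; bb->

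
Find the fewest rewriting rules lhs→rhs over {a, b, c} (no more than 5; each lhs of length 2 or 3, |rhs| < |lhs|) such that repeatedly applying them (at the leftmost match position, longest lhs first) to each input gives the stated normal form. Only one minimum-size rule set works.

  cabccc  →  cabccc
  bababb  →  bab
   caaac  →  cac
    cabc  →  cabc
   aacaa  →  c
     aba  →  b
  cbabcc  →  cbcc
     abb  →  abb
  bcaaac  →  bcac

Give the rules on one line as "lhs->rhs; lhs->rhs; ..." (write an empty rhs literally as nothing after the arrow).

aa->; aba->b; bbb->ba; cba->c

  | cabccc
  | bababb => bbbb => bab
  | caaac => cac
  | cabc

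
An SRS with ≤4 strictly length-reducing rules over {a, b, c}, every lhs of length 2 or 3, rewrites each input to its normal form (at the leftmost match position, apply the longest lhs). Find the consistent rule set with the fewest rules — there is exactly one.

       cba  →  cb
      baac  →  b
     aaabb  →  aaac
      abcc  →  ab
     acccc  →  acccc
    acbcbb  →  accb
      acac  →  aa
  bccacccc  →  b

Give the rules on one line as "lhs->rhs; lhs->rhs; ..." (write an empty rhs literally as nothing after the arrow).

ba->b; bb->c; bc->b; cac->a

  | cba => cb
  | baac => bac => bc => b
  | aaabb => aaac
  | abcc => abc => ab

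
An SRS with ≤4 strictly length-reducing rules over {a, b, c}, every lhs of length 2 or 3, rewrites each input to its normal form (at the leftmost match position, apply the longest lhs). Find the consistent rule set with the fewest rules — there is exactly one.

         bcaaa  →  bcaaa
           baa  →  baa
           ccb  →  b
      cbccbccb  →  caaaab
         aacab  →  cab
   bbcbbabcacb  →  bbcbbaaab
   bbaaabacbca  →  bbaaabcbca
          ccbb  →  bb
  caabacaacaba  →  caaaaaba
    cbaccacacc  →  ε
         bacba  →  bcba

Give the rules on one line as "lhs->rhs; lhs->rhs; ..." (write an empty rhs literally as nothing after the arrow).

  | bcaaa
  | baa
  | ccb => b
  | cbccbccb => caabccb => caaaab

ac->c; bcc->aa; cc->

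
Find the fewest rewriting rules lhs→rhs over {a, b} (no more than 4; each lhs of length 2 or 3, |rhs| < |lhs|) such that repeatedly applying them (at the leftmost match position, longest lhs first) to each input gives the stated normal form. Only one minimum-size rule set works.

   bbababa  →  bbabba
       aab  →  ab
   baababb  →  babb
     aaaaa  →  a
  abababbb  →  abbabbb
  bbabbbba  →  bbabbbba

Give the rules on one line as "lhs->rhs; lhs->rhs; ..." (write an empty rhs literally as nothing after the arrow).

  | bbababa => bbabba
  | aab => ab
  | baababb => babb
  | aaaaa => aaaa => aaa => aa => a

aa->a; aba->ab; baa->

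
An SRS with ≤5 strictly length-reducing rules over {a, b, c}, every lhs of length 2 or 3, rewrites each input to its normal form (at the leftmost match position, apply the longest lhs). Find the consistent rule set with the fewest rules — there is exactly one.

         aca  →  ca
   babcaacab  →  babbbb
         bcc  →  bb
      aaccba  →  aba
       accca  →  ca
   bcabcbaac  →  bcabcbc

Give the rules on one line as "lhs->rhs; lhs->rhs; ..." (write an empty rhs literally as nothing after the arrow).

  | aca => ca
  | babcaacab => babcacab => babccab => babbbb
  | bcc => bb
  | aaccba => aba

ac->c; acc->; cc->b; cca->bb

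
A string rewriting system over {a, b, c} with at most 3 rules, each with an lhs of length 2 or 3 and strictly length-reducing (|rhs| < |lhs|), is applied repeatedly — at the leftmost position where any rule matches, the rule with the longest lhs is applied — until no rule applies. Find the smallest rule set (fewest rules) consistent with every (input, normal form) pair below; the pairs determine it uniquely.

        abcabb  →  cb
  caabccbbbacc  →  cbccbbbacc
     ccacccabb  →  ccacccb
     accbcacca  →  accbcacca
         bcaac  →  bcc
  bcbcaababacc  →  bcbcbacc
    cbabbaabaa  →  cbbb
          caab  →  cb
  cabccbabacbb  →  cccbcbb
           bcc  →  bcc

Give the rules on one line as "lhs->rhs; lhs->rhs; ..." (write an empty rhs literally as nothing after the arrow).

aa->; ab->; acb->cb

  | abcabb => cabb => cb
  | caabccbbbacc => cbccbbbacc
  | ccacccabb => ccacccb
  | accbcacca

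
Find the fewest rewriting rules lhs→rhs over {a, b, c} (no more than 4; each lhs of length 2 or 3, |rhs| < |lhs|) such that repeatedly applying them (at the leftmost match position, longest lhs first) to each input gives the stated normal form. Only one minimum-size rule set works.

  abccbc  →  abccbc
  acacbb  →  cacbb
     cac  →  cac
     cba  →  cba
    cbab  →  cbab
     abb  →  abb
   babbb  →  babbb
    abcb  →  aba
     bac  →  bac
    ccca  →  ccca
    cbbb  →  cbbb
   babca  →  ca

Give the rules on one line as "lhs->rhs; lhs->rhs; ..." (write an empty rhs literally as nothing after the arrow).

  | abccbc
  | acacbb => cacbb
  | cac
  | cba

aca->ca; bca->ca; bcb->ba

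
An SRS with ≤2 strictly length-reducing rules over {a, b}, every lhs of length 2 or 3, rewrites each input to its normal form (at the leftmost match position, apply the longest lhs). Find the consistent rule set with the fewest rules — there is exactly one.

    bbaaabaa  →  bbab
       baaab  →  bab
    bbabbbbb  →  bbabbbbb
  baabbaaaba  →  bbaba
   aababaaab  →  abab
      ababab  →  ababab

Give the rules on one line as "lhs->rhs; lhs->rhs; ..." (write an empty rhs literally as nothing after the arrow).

aa->; aab->

  | bbaaabaa => bbabaa => bbab
  | baaab => bab
  | bbabbbbb
  | baabbaaaba => bbaaaba => bbaba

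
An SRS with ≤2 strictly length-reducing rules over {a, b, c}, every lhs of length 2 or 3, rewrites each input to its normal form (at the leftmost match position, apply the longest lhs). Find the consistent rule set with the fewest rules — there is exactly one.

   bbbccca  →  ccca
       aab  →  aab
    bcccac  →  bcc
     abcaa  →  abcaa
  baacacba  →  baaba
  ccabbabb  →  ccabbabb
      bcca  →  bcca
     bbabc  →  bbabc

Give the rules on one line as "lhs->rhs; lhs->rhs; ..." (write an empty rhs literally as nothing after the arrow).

bbb->; cac->

  | bbbccca => ccca
  | aab
  | bcccac => bcc
  | abcaa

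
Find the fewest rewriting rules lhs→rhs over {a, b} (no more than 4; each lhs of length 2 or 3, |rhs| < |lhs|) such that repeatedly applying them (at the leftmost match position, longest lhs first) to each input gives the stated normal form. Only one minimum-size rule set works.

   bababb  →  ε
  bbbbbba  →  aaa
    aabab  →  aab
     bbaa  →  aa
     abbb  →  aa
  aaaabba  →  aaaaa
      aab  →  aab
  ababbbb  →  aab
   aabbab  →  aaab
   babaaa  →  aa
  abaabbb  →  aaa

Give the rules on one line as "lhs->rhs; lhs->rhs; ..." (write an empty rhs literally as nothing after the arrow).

ba->; bb->; bbb->a

  | bababb => babb => bb => ε
  | bbbbbba => abbba => aaa
  | aabab => aab
  | bbaa => aa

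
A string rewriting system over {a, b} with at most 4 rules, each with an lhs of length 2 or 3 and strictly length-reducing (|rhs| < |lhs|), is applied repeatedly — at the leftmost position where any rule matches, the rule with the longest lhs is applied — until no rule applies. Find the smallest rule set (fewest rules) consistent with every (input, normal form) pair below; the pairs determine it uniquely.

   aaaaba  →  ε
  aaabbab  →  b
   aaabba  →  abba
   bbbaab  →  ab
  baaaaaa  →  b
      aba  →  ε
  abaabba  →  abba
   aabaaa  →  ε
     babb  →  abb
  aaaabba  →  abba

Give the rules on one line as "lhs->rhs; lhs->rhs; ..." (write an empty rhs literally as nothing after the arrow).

  | aaaaba => aaba => aba => ε
  | aaabbab => abbab => abab => b
  | aaabba => abba
  | bbbaab => bbbab => bbab => bab => ab

aa->; aab->ab; aba->; bab->ab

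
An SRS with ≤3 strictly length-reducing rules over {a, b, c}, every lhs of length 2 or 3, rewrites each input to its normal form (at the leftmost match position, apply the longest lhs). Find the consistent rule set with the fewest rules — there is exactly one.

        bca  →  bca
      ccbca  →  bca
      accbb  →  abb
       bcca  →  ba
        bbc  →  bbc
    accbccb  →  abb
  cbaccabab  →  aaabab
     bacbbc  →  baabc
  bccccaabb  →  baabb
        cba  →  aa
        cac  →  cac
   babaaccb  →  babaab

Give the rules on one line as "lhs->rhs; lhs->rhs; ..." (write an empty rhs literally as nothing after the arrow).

cb->a; cc->

  | bca
  | ccbca => bca
  | accbb => abb
  | bcca => ba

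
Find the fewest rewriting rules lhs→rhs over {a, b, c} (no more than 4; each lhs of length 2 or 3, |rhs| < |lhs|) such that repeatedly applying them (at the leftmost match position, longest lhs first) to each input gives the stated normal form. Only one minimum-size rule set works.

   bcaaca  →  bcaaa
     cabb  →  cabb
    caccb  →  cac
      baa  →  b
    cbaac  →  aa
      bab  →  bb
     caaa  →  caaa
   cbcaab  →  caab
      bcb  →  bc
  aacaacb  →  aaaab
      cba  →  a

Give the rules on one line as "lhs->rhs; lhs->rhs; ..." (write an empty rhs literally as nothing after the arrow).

aac->aa; ba->b; bcb->bc; cb->

  | bcaaca => bcaaa
  | cabb
  | caccb => cac
  | baa => ba => b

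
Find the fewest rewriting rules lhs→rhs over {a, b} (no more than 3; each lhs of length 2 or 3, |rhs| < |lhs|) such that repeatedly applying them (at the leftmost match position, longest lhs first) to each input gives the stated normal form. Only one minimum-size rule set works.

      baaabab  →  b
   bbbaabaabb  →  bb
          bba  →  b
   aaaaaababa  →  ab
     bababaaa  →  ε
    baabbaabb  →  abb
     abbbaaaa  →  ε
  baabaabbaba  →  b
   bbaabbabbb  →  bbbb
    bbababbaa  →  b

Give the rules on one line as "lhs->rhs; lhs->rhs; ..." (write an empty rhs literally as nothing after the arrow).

  | baaabab => aabab => bab => b
  | bbbaabaabb => bbabaabb => bbaabb => babb => bb
  | bba => b
  | aaaaaababa => abaaababa => aaababa => abbaba => abba => ab

aa->; aaa->ab; ba->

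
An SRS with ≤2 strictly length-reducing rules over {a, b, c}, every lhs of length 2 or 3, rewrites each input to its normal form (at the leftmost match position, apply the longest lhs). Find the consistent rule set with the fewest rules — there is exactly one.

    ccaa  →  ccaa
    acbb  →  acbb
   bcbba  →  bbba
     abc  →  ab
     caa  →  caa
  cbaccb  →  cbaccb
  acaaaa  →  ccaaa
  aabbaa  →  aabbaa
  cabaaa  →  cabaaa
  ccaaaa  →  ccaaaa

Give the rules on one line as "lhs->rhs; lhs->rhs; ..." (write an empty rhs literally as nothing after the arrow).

  | ccaa
  | acbb
  | bcbba => bbba
  | abc => ab

aca->cc; bc->b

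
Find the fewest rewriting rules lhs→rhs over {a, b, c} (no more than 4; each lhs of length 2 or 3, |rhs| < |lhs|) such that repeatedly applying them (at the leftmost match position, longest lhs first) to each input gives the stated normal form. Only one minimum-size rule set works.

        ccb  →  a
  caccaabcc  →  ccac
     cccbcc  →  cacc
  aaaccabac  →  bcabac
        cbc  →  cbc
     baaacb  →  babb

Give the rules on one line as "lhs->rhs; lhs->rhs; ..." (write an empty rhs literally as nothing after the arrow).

aac->ca; abc->bc; aca->ab; ccb->a

  | ccb => a
  | caccaabcc => caccabcc => caccbcc => caacc => ccac
  | cccbcc => cacc
  | aaaccabac => acacabac => abcabac => bcabac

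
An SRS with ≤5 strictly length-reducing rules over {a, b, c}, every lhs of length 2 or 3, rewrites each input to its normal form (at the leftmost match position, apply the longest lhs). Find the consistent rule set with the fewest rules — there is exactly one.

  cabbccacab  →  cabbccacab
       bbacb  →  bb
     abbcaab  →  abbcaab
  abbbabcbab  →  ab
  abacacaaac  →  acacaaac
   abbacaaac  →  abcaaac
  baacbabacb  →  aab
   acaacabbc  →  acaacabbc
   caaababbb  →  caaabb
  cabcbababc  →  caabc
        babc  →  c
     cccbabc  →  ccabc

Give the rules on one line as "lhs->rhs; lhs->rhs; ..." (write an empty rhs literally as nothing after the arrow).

  | cabbccacab
  | bbacb => bcb => bb
  | abbcaab
  | abbbabcbab => abbcbab => abbab => ab

ba->; bab->; cb->b; cba->a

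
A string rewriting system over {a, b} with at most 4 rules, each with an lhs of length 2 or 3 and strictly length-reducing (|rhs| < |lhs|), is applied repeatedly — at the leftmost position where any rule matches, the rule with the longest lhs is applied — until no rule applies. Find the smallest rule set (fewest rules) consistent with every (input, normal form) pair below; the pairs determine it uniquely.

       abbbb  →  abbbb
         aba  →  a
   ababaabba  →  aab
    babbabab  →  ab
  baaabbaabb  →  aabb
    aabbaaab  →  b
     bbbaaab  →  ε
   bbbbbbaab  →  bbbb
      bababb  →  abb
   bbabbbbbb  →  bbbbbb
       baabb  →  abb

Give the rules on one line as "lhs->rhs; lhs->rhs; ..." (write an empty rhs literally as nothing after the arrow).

aaa->; aba->a; ba->; bab->

  | abbbb
  | aba => a
  | ababaabba => abaabba => aabba => aab
  | babbabab => babab => ab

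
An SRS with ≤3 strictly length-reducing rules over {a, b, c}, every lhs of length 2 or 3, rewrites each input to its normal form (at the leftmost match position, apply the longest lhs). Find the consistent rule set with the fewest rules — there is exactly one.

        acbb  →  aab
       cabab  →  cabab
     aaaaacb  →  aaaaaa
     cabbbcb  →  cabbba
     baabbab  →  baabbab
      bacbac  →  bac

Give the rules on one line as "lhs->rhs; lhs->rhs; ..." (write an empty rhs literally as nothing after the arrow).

cb->a; cba->

  | acbb => aab
  | cabab
  | aaaaacb => aaaaaa
  | cabbbcb => cabbba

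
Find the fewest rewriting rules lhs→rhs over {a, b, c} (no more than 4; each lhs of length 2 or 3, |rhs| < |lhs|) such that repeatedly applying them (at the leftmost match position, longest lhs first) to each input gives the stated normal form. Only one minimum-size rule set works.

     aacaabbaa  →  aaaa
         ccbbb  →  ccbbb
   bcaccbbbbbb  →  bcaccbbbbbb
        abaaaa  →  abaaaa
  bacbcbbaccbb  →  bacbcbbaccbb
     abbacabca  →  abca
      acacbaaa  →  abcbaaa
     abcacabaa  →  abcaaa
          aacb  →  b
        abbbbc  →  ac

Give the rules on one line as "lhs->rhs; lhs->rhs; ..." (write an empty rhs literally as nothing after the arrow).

aac->; abb->a; aca->ab

  | aacaabbaa => aabbaa => aaaa
  | ccbbb
  | bcaccbbbbbb
  | abaaaa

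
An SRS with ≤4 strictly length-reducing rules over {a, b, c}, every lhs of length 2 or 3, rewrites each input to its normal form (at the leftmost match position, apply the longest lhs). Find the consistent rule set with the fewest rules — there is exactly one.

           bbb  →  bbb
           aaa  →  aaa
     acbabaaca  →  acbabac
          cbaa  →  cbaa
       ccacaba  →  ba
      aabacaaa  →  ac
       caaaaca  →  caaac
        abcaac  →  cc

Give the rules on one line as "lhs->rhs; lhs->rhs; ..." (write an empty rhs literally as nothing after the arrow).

aca->c; bca->c; ccc->

  | bbb
  | aaa
  | acbabaaca => acbabac
  | cbaa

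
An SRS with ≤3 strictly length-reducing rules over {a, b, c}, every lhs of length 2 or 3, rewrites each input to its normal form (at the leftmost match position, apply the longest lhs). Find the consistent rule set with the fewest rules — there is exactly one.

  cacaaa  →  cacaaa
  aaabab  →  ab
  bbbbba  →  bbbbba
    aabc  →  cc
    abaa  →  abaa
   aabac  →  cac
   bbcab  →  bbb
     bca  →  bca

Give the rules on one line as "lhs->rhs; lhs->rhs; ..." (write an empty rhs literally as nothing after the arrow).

aab->c; cab->b

  | cacaaa
  | aaabab => acab => ab
  | bbbbba
  | aabc => cc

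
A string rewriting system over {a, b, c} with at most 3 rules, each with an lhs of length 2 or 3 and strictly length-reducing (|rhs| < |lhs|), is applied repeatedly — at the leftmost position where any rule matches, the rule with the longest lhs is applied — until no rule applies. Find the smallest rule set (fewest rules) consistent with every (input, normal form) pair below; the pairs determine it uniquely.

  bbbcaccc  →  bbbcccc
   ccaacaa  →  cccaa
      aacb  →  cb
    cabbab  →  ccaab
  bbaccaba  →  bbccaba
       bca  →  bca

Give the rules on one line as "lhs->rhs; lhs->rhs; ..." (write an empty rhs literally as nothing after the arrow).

abb->ca; ac->c

  | bbbcaccc => bbbcccc
  | ccaacaa => ccacaa => cccaa
  | aacb => acb => cb
  | cabbab => ccaab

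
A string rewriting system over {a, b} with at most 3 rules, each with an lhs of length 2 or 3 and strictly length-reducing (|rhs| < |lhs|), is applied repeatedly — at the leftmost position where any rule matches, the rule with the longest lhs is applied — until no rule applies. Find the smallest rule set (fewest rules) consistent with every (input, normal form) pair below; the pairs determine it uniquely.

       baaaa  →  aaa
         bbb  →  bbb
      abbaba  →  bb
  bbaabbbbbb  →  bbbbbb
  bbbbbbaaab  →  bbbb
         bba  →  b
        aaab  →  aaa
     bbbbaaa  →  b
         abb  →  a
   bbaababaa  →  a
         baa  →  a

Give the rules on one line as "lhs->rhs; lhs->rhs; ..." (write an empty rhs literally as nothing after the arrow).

ab->a; aba->bb; ba->

  | baaaa => aaa
  | bbb
  | abbaba => ababa => bbba => bb
  | bbaabbbbbb => babbbbbb => bbbbbb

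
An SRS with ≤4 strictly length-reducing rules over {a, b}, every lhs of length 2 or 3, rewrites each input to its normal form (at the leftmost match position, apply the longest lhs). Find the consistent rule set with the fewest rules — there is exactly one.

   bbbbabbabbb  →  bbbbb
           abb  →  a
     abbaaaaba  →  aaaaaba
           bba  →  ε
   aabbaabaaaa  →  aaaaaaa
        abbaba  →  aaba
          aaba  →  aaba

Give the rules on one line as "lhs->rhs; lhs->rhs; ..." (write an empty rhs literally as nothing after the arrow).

abb->a; baa->a; bba->

  | bbbbabbabbb => bbbbabbb => bbbbb
  | abb => a
  | abbaaaaba => aaaaaba
  | bba => ε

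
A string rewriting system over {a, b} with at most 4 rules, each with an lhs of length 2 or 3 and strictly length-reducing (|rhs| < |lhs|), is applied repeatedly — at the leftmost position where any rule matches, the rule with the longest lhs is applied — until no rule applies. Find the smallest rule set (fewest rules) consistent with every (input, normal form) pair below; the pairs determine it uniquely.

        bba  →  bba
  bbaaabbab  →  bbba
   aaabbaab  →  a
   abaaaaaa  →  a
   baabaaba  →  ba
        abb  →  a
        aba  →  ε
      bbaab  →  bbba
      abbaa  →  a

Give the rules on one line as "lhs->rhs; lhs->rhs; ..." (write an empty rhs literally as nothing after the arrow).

aa->; aab->ba; ab->a; bab->aa

  | bba
  | bbaaabbab => bbabbab => baabab => bbaab => bbba
  | aaabbaab => abbaab => abaab => aaab => ab => a
  | abaaaaaa => aaaaaaa => aaaaa => aaa => a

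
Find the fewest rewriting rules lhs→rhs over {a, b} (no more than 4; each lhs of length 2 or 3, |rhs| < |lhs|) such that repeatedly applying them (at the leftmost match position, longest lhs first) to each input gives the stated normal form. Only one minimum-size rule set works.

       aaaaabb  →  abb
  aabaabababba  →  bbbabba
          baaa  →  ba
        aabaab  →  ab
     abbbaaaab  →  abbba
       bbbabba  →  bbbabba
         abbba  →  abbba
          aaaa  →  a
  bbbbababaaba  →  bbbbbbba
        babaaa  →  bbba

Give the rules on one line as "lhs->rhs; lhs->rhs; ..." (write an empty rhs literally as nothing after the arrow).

  | aaaaabb => aaabb => abb
  | aabaabababba => aaabababba => abababba => bbbabba
  | baaa => ba
  | aabaab => aaab => ab

aa->a; aaa->a; aab->a; aba->bb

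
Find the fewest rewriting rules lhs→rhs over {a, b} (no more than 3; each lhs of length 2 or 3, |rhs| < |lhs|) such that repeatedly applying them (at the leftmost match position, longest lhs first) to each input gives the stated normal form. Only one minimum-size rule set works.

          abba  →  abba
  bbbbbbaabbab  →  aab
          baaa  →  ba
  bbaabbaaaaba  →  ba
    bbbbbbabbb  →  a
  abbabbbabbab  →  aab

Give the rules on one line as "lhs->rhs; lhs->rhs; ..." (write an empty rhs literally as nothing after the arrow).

  | abba
  | bbbbbbaabbab => bbbaabbab => aabbab => aab
  | baaa => baa => ba
  | bbaabbaaaaba => bbabbaaaaba => bbaaaaba => bbaaaba => bbaaba => bbaba => ba

baa->ba; bab->; bbb->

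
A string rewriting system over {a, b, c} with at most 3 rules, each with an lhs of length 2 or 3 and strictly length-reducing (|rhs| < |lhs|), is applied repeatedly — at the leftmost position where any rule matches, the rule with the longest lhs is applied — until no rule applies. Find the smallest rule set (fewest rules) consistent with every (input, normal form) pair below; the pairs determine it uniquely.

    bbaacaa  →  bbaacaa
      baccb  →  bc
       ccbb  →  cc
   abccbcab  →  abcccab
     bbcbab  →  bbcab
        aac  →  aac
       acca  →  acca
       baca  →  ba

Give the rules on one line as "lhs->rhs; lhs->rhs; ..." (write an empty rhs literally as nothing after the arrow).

  | bbaacaa
  | baccb => bcb => bc
  | ccbb => ccb => cc
  | abccbcab => abcccab

bac->b; cb->c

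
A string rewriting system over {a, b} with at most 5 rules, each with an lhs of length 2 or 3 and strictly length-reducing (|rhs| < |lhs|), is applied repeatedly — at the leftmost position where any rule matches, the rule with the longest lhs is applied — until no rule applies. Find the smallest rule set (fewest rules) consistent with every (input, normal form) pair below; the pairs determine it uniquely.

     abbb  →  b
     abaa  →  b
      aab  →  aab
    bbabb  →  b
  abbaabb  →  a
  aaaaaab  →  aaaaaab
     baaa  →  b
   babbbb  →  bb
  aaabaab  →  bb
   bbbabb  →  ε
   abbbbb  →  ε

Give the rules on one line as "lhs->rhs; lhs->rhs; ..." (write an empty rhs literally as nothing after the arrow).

  | abbb => b
  | abaa => baa => ba => b
  | aab
  | bbabb => bbbb => b

aba->ba; abb->; ba->b; bbb->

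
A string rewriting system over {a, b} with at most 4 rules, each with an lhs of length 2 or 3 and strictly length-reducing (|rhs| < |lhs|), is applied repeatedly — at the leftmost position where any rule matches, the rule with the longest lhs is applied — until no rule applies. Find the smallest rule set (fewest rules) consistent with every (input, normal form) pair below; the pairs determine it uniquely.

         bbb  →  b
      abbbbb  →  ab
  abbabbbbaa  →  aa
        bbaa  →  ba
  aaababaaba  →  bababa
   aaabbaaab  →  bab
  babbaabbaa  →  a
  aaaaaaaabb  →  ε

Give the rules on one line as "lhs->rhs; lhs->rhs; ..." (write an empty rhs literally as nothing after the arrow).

  | bbb => b
  | abbbbb => abbb => ab
  | abbabbbbaa => aaabbbbaa => babbbbaa => babbaa => baaaa => aa
  | bbaa => aaa => ba

aaa->ba; baa->; bb->; bba->aa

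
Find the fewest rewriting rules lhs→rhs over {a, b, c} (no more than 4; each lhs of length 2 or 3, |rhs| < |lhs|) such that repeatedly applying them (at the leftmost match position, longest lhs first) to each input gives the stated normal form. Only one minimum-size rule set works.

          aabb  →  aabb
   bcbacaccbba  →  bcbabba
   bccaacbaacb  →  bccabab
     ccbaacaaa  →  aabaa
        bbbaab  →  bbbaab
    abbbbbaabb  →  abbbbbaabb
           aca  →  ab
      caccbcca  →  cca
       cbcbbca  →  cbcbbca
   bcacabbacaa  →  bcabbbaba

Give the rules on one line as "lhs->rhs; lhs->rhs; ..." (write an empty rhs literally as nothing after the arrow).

  | aabb
  | bcbacaccbba => bcbabccbba => bcbabba
  | bccaacbaacb => bccabaacb => bccabab
  | ccbaacaaa => aacaaa => aabaa

ac->; aca->ab; ccb->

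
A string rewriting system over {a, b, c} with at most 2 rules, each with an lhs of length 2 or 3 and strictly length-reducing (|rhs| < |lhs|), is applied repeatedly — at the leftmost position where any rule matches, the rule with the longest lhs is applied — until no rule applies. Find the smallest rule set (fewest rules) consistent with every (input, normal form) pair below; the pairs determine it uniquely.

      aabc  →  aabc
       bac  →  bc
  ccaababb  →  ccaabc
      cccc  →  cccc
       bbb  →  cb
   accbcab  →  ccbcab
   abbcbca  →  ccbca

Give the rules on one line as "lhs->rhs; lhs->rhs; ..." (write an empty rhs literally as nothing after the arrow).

ac->c; bb->c

  | aabc
  | bac => bc
  | ccaababb => ccaabac => ccaabc
  | cccc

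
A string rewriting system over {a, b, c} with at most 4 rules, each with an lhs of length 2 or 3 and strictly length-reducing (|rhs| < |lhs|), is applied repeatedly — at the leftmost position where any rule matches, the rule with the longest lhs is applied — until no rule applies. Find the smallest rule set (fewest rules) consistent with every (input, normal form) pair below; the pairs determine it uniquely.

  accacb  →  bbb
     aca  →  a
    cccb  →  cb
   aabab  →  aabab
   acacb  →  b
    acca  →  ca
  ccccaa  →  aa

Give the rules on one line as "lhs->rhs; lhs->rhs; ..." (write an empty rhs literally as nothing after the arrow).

ac->; cac->bb; cc->

  | accacb => cacb => bbb
  | aca => a
  | cccb => cb
  | aabab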